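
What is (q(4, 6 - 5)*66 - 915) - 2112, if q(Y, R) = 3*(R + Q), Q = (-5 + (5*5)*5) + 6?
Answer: 22119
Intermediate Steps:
Q = 126 (Q = (-5 + 25*5) + 6 = (-5 + 125) + 6 = 120 + 6 = 126)
q(Y, R) = 378 + 3*R (q(Y, R) = 3*(R + 126) = 3*(126 + R) = 378 + 3*R)
(q(4, 6 - 5)*66 - 915) - 2112 = ((378 + 3*(6 - 5))*66 - 915) - 2112 = ((378 + 3*1)*66 - 915) - 2112 = ((378 + 3)*66 - 915) - 2112 = (381*66 - 915) - 2112 = (25146 - 915) - 2112 = 24231 - 2112 = 22119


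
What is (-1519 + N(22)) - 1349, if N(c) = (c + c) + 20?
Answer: -2804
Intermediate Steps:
N(c) = 20 + 2*c (N(c) = 2*c + 20 = 20 + 2*c)
(-1519 + N(22)) - 1349 = (-1519 + (20 + 2*22)) - 1349 = (-1519 + (20 + 44)) - 1349 = (-1519 + 64) - 1349 = -1455 - 1349 = -2804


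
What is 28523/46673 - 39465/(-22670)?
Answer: 45246661/19237762 ≈ 2.3520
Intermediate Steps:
28523/46673 - 39465/(-22670) = 28523*(1/46673) - 39465*(-1/22670) = 2593/4243 + 7893/4534 = 45246661/19237762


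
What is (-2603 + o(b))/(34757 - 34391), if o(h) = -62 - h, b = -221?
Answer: -1222/183 ≈ -6.6776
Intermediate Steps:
(-2603 + o(b))/(34757 - 34391) = (-2603 + (-62 - 1*(-221)))/(34757 - 34391) = (-2603 + (-62 + 221))/366 = (-2603 + 159)*(1/366) = -2444*1/366 = -1222/183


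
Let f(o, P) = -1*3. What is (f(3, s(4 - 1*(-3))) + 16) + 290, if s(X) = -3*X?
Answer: 303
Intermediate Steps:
f(o, P) = -3
(f(3, s(4 - 1*(-3))) + 16) + 290 = (-3 + 16) + 290 = 13 + 290 = 303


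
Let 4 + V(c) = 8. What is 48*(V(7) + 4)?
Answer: 384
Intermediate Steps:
V(c) = 4 (V(c) = -4 + 8 = 4)
48*(V(7) + 4) = 48*(4 + 4) = 48*8 = 384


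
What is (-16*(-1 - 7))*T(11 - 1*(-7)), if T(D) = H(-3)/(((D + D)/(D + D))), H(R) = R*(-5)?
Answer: 1920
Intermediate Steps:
H(R) = -5*R
T(D) = 15 (T(D) = (-5*(-3))/(((D + D)/(D + D))) = 15/(((2*D)/((2*D)))) = 15/(((2*D)*(1/(2*D)))) = 15/1 = 15*1 = 15)
(-16*(-1 - 7))*T(11 - 1*(-7)) = -16*(-1 - 7)*15 = -16*(-8)*15 = 128*15 = 1920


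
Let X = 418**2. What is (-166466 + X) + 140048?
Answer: 148306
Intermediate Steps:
X = 174724
(-166466 + X) + 140048 = (-166466 + 174724) + 140048 = 8258 + 140048 = 148306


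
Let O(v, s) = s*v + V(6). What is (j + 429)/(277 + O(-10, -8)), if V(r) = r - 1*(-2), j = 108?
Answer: 537/365 ≈ 1.4712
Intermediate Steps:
V(r) = 2 + r (V(r) = r + 2 = 2 + r)
O(v, s) = 8 + s*v (O(v, s) = s*v + (2 + 6) = s*v + 8 = 8 + s*v)
(j + 429)/(277 + O(-10, -8)) = (108 + 429)/(277 + (8 - 8*(-10))) = 537/(277 + (8 + 80)) = 537/(277 + 88) = 537/365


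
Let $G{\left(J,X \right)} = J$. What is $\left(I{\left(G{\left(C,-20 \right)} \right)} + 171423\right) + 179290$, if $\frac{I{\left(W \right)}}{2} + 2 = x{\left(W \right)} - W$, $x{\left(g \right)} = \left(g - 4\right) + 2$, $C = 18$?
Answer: $350705$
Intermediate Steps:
$x{\left(g \right)} = -2 + g$ ($x{\left(g \right)} = \left(-4 + g\right) + 2 = -2 + g$)
$I{\left(W \right)} = -8$ ($I{\left(W \right)} = -4 + 2 \left(\left(-2 + W\right) - W\right) = -4 + 2 \left(-2\right) = -4 - 4 = -8$)
$\left(I{\left(G{\left(C,-20 \right)} \right)} + 171423\right) + 179290 = \left(-8 + 171423\right) + 179290 = 171415 + 179290 = 350705$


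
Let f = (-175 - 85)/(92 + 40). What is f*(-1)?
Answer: 65/33 ≈ 1.9697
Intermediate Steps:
f = -65/33 (f = -260/132 = -260*1/132 = -65/33 ≈ -1.9697)
f*(-1) = -65/33*(-1) = 65/33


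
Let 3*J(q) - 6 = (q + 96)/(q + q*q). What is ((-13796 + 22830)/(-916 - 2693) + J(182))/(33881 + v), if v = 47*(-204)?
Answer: -10024877/486675248787 ≈ -2.0599e-5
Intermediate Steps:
J(q) = 2 + (96 + q)/(3*(q + q²)) (J(q) = 2 + ((q + 96)/(q + q*q))/3 = 2 + ((96 + q)/(q + q²))/3 = 2 + (96 + q)/(3*(q + q²)))
v = -9588
((-13796 + 22830)/(-916 - 2693) + J(182))/(33881 + v) = ((-13796 + 22830)/(-916 - 2693) + (⅓)*(96 + 6*182² + 7*182)/(182*(1 + 182)))/(33881 - 9588) = (9034/(-3609) + (⅓)*(1/182)*(96 + 6*33124 + 1274)/183)/24293 = (9034*(-1/3609) + (⅓)*(1/182)*(1/183)*(96 + 198744 + 1274))*(1/24293) = (-9034/3609 + (⅓)*(1/182)*(1/183)*200114)*(1/24293) = (-9034/3609 + 100057/49959)*(1/24293) = -10024877/20033559*1/24293 = -10024877/486675248787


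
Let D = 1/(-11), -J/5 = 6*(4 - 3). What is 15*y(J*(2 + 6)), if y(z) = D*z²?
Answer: -864000/11 ≈ -78546.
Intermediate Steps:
J = -30 (J = -30*(4 - 3) = -30 ≈ -30.000)
D = -1/11 ≈ -0.090909
y(z) = -z²/11
15*y(J*(2 + 6)) = 15*(-900*(2 + 6)²/11) = 15*(-(-30*8)²/11) = 15*(-1/11*(-240)²) = 15*(-1/11*57600) = 15*(-57600/11) = -864000/11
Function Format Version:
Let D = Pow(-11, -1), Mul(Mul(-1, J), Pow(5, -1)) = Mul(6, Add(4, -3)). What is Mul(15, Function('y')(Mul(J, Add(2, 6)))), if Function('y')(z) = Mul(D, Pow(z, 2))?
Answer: Rational(-864000, 11) ≈ -78546.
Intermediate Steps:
J = -30 (J = Mul(-5, Mul(6, Add(4, -3))) = Mul(-5, Mul(6, 1)) = Mul(-5, 6) = -30)
D = Rational(-1, 11) ≈ -0.090909
Function('y')(z) = Mul(Rational(-1, 11), Pow(z, 2))
Mul(15, Function('y')(Mul(J, Add(2, 6)))) = Mul(15, Mul(Rational(-1, 11), Pow(Mul(-30, Add(2, 6)), 2))) = Mul(15, Mul(Rational(-1, 11), Pow(Mul(-30, 8), 2))) = Mul(15, Mul(Rational(-1, 11), Pow(-240, 2))) = Mul(15, Mul(Rational(-1, 11), 57600)) = Mul(15, Rational(-57600, 11)) = Rational(-864000, 11)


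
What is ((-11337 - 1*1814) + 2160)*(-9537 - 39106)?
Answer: 534635213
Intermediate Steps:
((-11337 - 1*1814) + 2160)*(-9537 - 39106) = ((-11337 - 1814) + 2160)*(-48643) = (-13151 + 2160)*(-48643) = -10991*(-48643) = 534635213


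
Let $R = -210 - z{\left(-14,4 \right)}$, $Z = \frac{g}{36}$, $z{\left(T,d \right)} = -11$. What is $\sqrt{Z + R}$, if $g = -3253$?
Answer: $\frac{i \sqrt{10417}}{6} \approx 17.011 i$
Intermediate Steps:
$Z = - \frac{3253}{36} \approx -90.361$
$R = -199$ ($R = -210 - -11 = -210 + 11 = -199$)
$\sqrt{Z + R} = \sqrt{- \frac{3253}{36} - 199} = \sqrt{- \frac{10417}{36}} = \frac{i \sqrt{10417}}{6}$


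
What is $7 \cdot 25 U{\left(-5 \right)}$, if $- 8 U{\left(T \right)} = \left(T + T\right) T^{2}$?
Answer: $\frac{21875}{4} \approx 5468.8$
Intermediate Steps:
$U{\left(T \right)} = - \frac{T^{3}}{4}$ ($U{\left(T \right)} = - \frac{\left(T + T\right) T^{2}}{8} = - \frac{2 T T^{2}}{8} = - \frac{2 T^{3}}{8} = - \frac{T^{3}}{4}$)
$7 \cdot 25 U{\left(-5 \right)} = 7 \cdot 25 \left(- \frac{\left(-5\right)^{3}}{4}\right) = 175 \left(\left(- \frac{1}{4}\right) \left(-125\right)\right) = 175 \cdot \frac{125}{4} = \frac{21875}{4}$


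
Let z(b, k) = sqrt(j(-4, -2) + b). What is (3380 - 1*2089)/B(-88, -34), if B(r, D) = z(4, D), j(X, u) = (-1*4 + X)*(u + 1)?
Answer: 1291*sqrt(3)/6 ≈ 372.68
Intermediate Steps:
j(X, u) = (1 + u)*(-4 + X) (j(X, u) = (-4 + X)*(1 + u) = (1 + u)*(-4 + X))
z(b, k) = sqrt(8 + b) (z(b, k) = sqrt((-4 - 4 - 4*(-2) - 4*(-2)) + b) = sqrt((-4 - 4 + 8 + 8) + b) = sqrt(8 + b))
B(r, D) = 2*sqrt(3) (B(r, D) = sqrt(8 + 4) = sqrt(12) = 2*sqrt(3))
(3380 - 1*2089)/B(-88, -34) = (3380 - 1*2089)/((2*sqrt(3))) = (3380 - 2089)*(sqrt(3)/6) = 1291*(sqrt(3)/6) = 1291*sqrt(3)/6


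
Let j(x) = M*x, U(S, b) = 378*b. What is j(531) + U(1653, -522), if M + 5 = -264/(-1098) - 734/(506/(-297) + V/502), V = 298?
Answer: 69414431649/458903 ≈ 1.5126e+5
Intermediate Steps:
M = 903747661/1376709 (M = -5 + (-264/(-1098) - 734/(506/(-297) + 298/502)) = -5 + (-264*(-1/1098) - 734/(506*(-1/297) + 298*(1/502))) = -5 + (44/183 - 734/(-46/27 + 149/251)) = -5 + (44/183 - 734/(-7523/6777)) = -5 + (44/183 - 734*(-6777/7523)) = -5 + (44/183 + 4974318/7523) = -5 + 910631206/1376709 = 903747661/1376709 ≈ 656.46)
j(x) = 903747661*x/1376709
j(531) + U(1653, -522) = (903747661/1376709)*531 + 378*(-522) = 159963335997/458903 - 197316 = 69414431649/458903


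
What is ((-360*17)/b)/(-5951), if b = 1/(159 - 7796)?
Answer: -46738440/5951 ≈ -7853.9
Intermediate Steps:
b = -1/7637 (b = 1/(-7637) = -1/7637 ≈ -0.00013094)
((-360*17)/b)/(-5951) = ((-360*17)/(-1/7637))/(-5951) = -6120*(-7637)*(-1/5951) = 46738440*(-1/5951) = -46738440/5951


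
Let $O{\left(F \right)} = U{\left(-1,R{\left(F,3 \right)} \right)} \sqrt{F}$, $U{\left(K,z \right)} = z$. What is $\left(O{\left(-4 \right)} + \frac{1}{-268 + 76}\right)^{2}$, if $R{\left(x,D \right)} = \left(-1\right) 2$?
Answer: $- \frac{589823}{36864} + \frac{i}{24} \approx -16.0 + 0.041667 i$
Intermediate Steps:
$R{\left(x,D \right)} = -2$
$O{\left(F \right)} = - 2 \sqrt{F}$
$\left(O{\left(-4 \right)} + \frac{1}{-268 + 76}\right)^{2} = \left(- 2 \sqrt{-4} + \frac{1}{-268 + 76}\right)^{2} = \left(- 2 \cdot 2 i + \frac{1}{-192}\right)^{2} = \left(- 4 i - \frac{1}{192}\right)^{2} = \left(- \frac{1}{192} - 4 i\right)^{2}$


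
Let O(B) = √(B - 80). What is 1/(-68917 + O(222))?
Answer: -68917/4749552747 - √142/4749552747 ≈ -1.4513e-5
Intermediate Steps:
O(B) = √(-80 + B)
1/(-68917 + O(222)) = 1/(-68917 + √(-80 + 222)) = 1/(-68917 + √142)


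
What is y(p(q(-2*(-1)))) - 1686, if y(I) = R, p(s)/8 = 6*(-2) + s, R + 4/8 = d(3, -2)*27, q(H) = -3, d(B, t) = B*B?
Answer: -2887/2 ≈ -1443.5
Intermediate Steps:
d(B, t) = B**2
R = 485/2 (R = -1/2 + 3**2*27 = -1/2 + 9*27 = -1/2 + 243 = 485/2 ≈ 242.50)
p(s) = -96 + 8*s (p(s) = 8*(6*(-2) + s) = 8*(-12 + s) = -96 + 8*s)
y(I) = 485/2
y(p(q(-2*(-1)))) - 1686 = 485/2 - 1686 = -2887/2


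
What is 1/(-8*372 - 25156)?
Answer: -1/28132 ≈ -3.5547e-5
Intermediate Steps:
1/(-8*372 - 25156) = 1/(-2976 - 25156) = 1/(-28132) = -1/28132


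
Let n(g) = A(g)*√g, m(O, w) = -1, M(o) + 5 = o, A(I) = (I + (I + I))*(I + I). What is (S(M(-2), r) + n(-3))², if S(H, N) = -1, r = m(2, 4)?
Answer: (1 - 54*I*√3)² ≈ -8747.0 - 187.1*I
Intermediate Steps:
A(I) = 6*I² (A(I) = (I + 2*I)*(2*I) = (3*I)*(2*I) = 6*I²)
M(o) = -5 + o
r = -1
n(g) = 6*g^(5/2) (n(g) = (6*g²)*√g = 6*g^(5/2))
(S(M(-2), r) + n(-3))² = (-1 + 6*(-3)^(5/2))² = (-1 + 6*(9*I*√3))² = (-1 + 54*I*√3)²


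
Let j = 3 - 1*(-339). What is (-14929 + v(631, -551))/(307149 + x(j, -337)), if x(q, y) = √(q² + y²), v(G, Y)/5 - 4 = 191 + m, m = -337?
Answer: -369500247/7256944436 + 1203*√230533/7256944436 ≈ -0.050837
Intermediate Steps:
j = 342 (j = 3 + 339 = 342)
v(G, Y) = -710 (v(G, Y) = 20 + 5*(191 - 337) = 20 + 5*(-146) = 20 - 730 = -710)
(-14929 + v(631, -551))/(307149 + x(j, -337)) = (-14929 - 710)/(307149 + √(342² + (-337)²)) = -15639/(307149 + √(116964 + 113569)) = -15639/(307149 + √230533)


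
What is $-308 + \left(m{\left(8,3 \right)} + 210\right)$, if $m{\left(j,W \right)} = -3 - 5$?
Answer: $-106$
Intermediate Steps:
$m{\left(j,W \right)} = -8$
$-308 + \left(m{\left(8,3 \right)} + 210\right) = -308 + \left(-8 + 210\right) = -308 + 202 = -106$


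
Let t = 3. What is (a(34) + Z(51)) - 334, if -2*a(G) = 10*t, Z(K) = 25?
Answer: -324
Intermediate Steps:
a(G) = -15 (a(G) = -5*3 = -½*30 = -15)
(a(34) + Z(51)) - 334 = (-15 + 25) - 334 = 10 - 334 = -324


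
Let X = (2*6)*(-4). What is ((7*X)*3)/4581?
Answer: -112/509 ≈ -0.22004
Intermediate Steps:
X = -48 (X = 12*(-4) = -48)
((7*X)*3)/4581 = ((7*(-48))*3)/4581 = -336*3*(1/4581) = -1008*1/4581 = -112/509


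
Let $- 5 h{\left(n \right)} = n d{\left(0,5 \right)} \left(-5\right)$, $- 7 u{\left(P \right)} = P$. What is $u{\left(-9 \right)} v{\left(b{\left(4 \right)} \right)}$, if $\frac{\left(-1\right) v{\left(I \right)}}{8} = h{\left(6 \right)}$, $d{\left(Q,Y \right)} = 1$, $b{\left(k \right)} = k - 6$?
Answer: $- \frac{432}{7} \approx -61.714$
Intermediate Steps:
$u{\left(P \right)} = - \frac{P}{7}$
$b{\left(k \right)} = -6 + k$ ($b{\left(k \right)} = k - 6 = -6 + k$)
$h{\left(n \right)} = n$ ($h{\left(n \right)} = - \frac{n 1 \left(-5\right)}{5} = - \frac{n \left(-5\right)}{5} = - \frac{\left(-5\right) n}{5} = n$)
$v{\left(I \right)} = -48$ ($v{\left(I \right)} = \left(-8\right) 6 = -48$)
$u{\left(-9 \right)} v{\left(b{\left(4 \right)} \right)} = \left(- \frac{1}{7}\right) \left(-9\right) \left(-48\right) = \frac{9}{7} \left(-48\right) = - \frac{432}{7}$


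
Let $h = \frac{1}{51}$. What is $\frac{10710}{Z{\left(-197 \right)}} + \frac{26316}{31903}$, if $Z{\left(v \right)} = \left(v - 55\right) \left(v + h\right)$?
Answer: $\frac{667040577}{640995076} \approx 1.0406$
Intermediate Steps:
$h = \frac{1}{51} \approx 0.019608$
$Z{\left(v \right)} = \left(-55 + v\right) \left(\frac{1}{51} + v\right)$ ($Z{\left(v \right)} = \left(v - 55\right) \left(v + \frac{1}{51}\right) = \left(-55 + v\right) \left(\frac{1}{51} + v\right)$)
$\frac{10710}{Z{\left(-197 \right)}} + \frac{26316}{31903} = \frac{10710}{- \frac{55}{51} + \left(-197\right)^{2} - - \frac{552388}{51}} + \frac{26316}{31903} = \frac{10710}{- \frac{55}{51} + 38809 + \frac{552388}{51}} + 26316 \cdot \frac{1}{31903} = \frac{10710}{\frac{843864}{17}} + \frac{26316}{31903} = 10710 \cdot \frac{17}{843864} + \frac{26316}{31903} = \frac{4335}{20092} + \frac{26316}{31903} = \frac{667040577}{640995076}$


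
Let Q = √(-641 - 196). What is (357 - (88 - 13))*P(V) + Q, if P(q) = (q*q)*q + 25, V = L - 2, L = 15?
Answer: 626604 + 3*I*√93 ≈ 6.266e+5 + 28.931*I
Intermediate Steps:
Q = 3*I*√93 (Q = √(-837) = 3*I*√93 ≈ 28.931*I)
V = 13 (V = 15 - 2 = 13)
P(q) = 25 + q³ (P(q) = q²*q + 25 = q³ + 25 = 25 + q³)
(357 - (88 - 13))*P(V) + Q = (357 - (88 - 13))*(25 + 13³) + 3*I*√93 = (357 - 1*75)*(25 + 2197) + 3*I*√93 = (357 - 75)*2222 + 3*I*√93 = 282*2222 + 3*I*√93 = 626604 + 3*I*√93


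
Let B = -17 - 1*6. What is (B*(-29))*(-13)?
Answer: -8671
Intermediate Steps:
B = -23 (B = -17 - 6 = -23)
(B*(-29))*(-13) = -23*(-29)*(-13) = 667*(-13) = -8671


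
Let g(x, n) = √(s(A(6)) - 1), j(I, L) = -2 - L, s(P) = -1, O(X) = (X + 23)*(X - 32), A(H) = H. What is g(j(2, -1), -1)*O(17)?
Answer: -600*I*√2 ≈ -848.53*I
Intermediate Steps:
O(X) = (-32 + X)*(23 + X) (O(X) = (23 + X)*(-32 + X) = (-32 + X)*(23 + X))
g(x, n) = I*√2 (g(x, n) = √(-1 - 1) = √(-2) = I*√2)
g(j(2, -1), -1)*O(17) = (I*√2)*(-736 + 17² - 9*17) = (I*√2)*(-736 + 289 - 153) = (I*√2)*(-600) = -600*I*√2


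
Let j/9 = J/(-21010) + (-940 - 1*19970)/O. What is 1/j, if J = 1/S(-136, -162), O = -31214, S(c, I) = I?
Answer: 5902255260/35584862707 ≈ 0.16586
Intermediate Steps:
J = -1/162 (J = 1/(-162) = -1/162 ≈ -0.0061728)
j = 35584862707/5902255260 (j = 9*(-1/162/(-21010) + (-940 - 1*19970)/(-31214)) = 9*(-1/162*(-1/21010) + (-940 - 19970)*(-1/31214)) = 9*(1/3403620 - 20910*(-1/31214)) = 9*(1/3403620 + 10455/15607) = 9*(35584862707/53120297340) = 35584862707/5902255260 ≈ 6.0290)
1/j = 1/(35584862707/5902255260) = 5902255260/35584862707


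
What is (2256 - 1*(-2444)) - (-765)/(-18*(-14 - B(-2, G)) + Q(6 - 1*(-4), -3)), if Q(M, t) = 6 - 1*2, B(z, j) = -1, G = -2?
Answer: 65845/14 ≈ 4703.2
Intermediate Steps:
Q(M, t) = 4 (Q(M, t) = 6 - 2 = 4)
(2256 - 1*(-2444)) - (-765)/(-18*(-14 - B(-2, G)) + Q(6 - 1*(-4), -3)) = (2256 - 1*(-2444)) - (-765)/(-18*(-14 - 1*(-1)) + 4) = (2256 + 2444) - (-765)/(-18*(-14 + 1) + 4) = 4700 - (-765)/(-18*(-13) + 4) = 4700 - (-765)/(234 + 4) = 4700 - (-765)/238 = 4700 - 1*(-45/14) = 4700 + 45/14 = 65845/14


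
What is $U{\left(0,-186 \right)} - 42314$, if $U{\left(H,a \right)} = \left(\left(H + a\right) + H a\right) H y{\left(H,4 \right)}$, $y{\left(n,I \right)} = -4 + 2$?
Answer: $-42314$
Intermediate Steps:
$y{\left(n,I \right)} = -2$
$U{\left(H,a \right)} = - 2 H \left(H + a + H a\right)$ ($U{\left(H,a \right)} = \left(\left(H + a\right) + H a\right) H \left(-2\right) = \left(H + a + H a\right) H \left(-2\right) = H \left(H + a + H a\right) \left(-2\right) = - 2 H \left(H + a + H a\right)$)
$U{\left(0,-186 \right)} - 42314 = \left(-2\right) 0 \left(0 - 186 + 0 \left(-186\right)\right) - 42314 = \left(-2\right) 0 \left(0 - 186 + 0\right) - 42314 = \left(-2\right) 0 \left(-186\right) - 42314 = 0 - 42314 = -42314$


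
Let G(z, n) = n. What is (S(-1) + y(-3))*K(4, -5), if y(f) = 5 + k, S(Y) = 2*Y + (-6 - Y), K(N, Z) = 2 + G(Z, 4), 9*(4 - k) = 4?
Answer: 28/3 ≈ 9.3333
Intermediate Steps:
k = 32/9 (k = 4 - ⅑*4 = 4 - 4/9 = 32/9 ≈ 3.5556)
K(N, Z) = 6 (K(N, Z) = 2 + 4 = 6)
S(Y) = -6 + Y
y(f) = 77/9 (y(f) = 5 + 32/9 = 77/9)
(S(-1) + y(-3))*K(4, -5) = ((-6 - 1) + 77/9)*6 = (-7 + 77/9)*6 = (14/9)*6 = 28/3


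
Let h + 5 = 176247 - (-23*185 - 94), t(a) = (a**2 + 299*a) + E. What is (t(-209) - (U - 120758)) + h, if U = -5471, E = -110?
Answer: 287900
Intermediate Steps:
t(a) = -110 + a**2 + 299*a (t(a) = (a**2 + 299*a) - 110 = -110 + a**2 + 299*a)
h = 180591 (h = -5 + (176247 - (-23*185 - 94)) = -5 + (176247 - (-4255 - 94)) = -5 + (176247 - 1*(-4349)) = -5 + (176247 + 4349) = -5 + 180596 = 180591)
(t(-209) - (U - 120758)) + h = ((-110 + (-209)**2 + 299*(-209)) - (-5471 - 120758)) + 180591 = ((-110 + 43681 - 62491) - 1*(-126229)) + 180591 = (-18920 + 126229) + 180591 = 107309 + 180591 = 287900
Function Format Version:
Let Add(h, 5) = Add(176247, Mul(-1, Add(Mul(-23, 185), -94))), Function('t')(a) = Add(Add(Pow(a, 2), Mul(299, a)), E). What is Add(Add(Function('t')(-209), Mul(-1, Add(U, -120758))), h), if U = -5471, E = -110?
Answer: 287900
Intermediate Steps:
Function('t')(a) = Add(-110, Pow(a, 2), Mul(299, a)) (Function('t')(a) = Add(Add(Pow(a, 2), Mul(299, a)), -110) = Add(-110, Pow(a, 2), Mul(299, a)))
h = 180591 (h = Add(-5, Add(176247, Mul(-1, Add(Mul(-23, 185), -94)))) = Add(-5, Add(176247, Mul(-1, Add(-4255, -94)))) = Add(-5, Add(176247, Mul(-1, -4349))) = Add(-5, Add(176247, 4349)) = Add(-5, 180596) = 180591)
Add(Add(Function('t')(-209), Mul(-1, Add(U, -120758))), h) = Add(Add(Add(-110, Pow(-209, 2), Mul(299, -209)), Mul(-1, Add(-5471, -120758))), 180591) = Add(Add(Add(-110, 43681, -62491), Mul(-1, -126229)), 180591) = Add(Add(-18920, 126229), 180591) = Add(107309, 180591) = 287900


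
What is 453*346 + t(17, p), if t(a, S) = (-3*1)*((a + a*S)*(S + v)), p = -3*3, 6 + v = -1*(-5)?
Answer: 152658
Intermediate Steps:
v = -1 (v = -6 - 1*(-5) = -6 + 5 = -1)
p = -9
t(a, S) = -3*(-1 + S)*(a + S*a) (t(a, S) = (-3*1)*((a + a*S)*(S - 1)) = -3*(a + S*a)*(-1 + S) = -3*(-1 + S)*(a + S*a))
453*346 + t(17, p) = 453*346 + 3*17*(1 - 1*(-9)**2) = 156738 + 3*17*(1 - 1*81) = 156738 + 3*17*(1 - 81) = 156738 + 3*17*(-80) = 156738 - 4080 = 152658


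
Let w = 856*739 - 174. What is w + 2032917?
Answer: 2665327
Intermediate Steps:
w = 632410 (w = 632584 - 174 = 632410)
w + 2032917 = 632410 + 2032917 = 2665327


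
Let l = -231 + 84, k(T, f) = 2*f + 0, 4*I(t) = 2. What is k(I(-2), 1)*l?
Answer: -294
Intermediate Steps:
I(t) = 1/2 (I(t) = (1/4)*2 = 1/2)
k(T, f) = 2*f
l = -147
k(I(-2), 1)*l = (2*1)*(-147) = 2*(-147) = -294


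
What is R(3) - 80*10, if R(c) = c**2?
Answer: -791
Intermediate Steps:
R(3) - 80*10 = 3**2 - 80*10 = 9 - 800 = -791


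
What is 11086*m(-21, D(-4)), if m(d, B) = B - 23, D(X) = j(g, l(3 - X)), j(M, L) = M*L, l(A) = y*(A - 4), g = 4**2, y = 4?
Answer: 1873534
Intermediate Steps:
g = 16
l(A) = -16 + 4*A (l(A) = 4*(A - 4) = 4*(-4 + A) = -16 + 4*A)
j(M, L) = L*M
D(X) = -64 - 64*X (D(X) = (-16 + 4*(3 - X))*16 = (-16 + (12 - 4*X))*16 = (-4 - 4*X)*16 = -64 - 64*X)
m(d, B) = -23 + B
11086*m(-21, D(-4)) = 11086*(-23 + (-64 - 64*(-4))) = 11086*(-23 + (-64 + 256)) = 11086*(-23 + 192) = 11086*169 = 1873534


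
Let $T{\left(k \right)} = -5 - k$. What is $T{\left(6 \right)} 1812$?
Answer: $-19932$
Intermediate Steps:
$T{\left(6 \right)} 1812 = \left(-5 - 6\right) 1812 = \left(-11\right) 1812 = -19932$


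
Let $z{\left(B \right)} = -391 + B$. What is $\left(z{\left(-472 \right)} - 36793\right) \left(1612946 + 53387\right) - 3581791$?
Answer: $-62751017239$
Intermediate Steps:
$\left(z{\left(-472 \right)} - 36793\right) \left(1612946 + 53387\right) - 3581791 = \left(\left(-391 - 472\right) - 36793\right) \left(1612946 + 53387\right) - 3581791 = \left(-863 - 36793\right) 1666333 - 3581791 = \left(-37656\right) 1666333 - 3581791 = -62747435448 - 3581791 = -62751017239$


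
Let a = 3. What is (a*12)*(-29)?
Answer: -1044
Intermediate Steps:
(a*12)*(-29) = (3*12)*(-29) = 36*(-29) = -1044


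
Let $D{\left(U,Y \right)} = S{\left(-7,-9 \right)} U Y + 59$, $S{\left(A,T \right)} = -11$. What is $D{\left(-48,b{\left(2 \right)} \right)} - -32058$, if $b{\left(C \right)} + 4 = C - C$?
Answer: $30005$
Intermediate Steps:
$b{\left(C \right)} = -4$ ($b{\left(C \right)} = -4 + \left(C - C\right) = -4 + 0 = -4$)
$D{\left(U,Y \right)} = 59 - 11 U Y$ ($D{\left(U,Y \right)} = - 11 U Y + 59 = 59 - 11 U Y$)
$D{\left(-48,b{\left(2 \right)} \right)} - -32058 = \left(59 - \left(-528\right) \left(-4\right)\right) - -32058 = \left(59 - 2112\right) + 32058 = -2053 + 32058 = 30005$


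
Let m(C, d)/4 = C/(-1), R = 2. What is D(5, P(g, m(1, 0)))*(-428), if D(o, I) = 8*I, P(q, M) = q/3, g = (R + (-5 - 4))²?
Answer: -167776/3 ≈ -55925.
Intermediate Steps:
m(C, d) = -4*C (m(C, d) = 4*(C/(-1)) = 4*(C*(-1)) = 4*(-C) = -4*C)
g = 49 (g = (2 + (-5 - 4))² = (2 - 9)² = (-7)² = 49)
P(q, M) = q/3 (P(q, M) = q*(⅓) = q/3)
D(5, P(g, m(1, 0)))*(-428) = (8*((⅓)*49))*(-428) = (8*(49/3))*(-428) = (392/3)*(-428) = -167776/3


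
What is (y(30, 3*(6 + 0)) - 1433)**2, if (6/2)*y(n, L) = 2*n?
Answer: 1996569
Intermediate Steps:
y(n, L) = 2*n/3 (y(n, L) = (2*n)/3 = 2*n/3)
(y(30, 3*(6 + 0)) - 1433)**2 = ((2/3)*30 - 1433)**2 = (20 - 1433)**2 = (-1413)**2 = 1996569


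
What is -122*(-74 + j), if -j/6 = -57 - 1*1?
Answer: -33428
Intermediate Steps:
j = 348 (j = -6*(-57 - 1*1) = -6*(-57 - 1) = -6*(-58) = 348)
-122*(-74 + j) = -122*(-74 + 348) = -122*274 = -33428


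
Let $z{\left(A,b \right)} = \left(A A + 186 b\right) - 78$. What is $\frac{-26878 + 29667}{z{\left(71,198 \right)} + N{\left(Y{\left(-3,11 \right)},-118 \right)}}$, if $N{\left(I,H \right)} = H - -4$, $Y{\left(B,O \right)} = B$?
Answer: $\frac{2789}{41677} \approx 0.066919$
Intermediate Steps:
$z{\left(A,b \right)} = -78 + A^{2} + 186 b$ ($z{\left(A,b \right)} = \left(A^{2} + 186 b\right) - 78 = -78 + A^{2} + 186 b$)
$N{\left(I,H \right)} = 4 + H$ ($N{\left(I,H \right)} = H + 4 = 4 + H$)
$\frac{-26878 + 29667}{z{\left(71,198 \right)} + N{\left(Y{\left(-3,11 \right)},-118 \right)}} = \frac{-26878 + 29667}{\left(-78 + 71^{2} + 186 \cdot 198\right) + \left(4 - 118\right)} = \frac{2789}{\left(-78 + 5041 + 36828\right) - 114} = \frac{2789}{41791 - 114} = \frac{2789}{41677}$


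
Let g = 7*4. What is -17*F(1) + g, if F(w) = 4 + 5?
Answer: -125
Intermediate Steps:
g = 28
F(w) = 9
-17*F(1) + g = -17*9 + 28 = -153 + 28 = -125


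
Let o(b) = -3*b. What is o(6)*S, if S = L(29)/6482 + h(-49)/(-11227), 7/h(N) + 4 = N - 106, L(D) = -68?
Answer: 364022850/1928495471 ≈ 0.18876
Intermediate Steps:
h(N) = 7/(-110 + N) (h(N) = 7/(-4 + (N - 106)) = 7/(-4 + (-106 + N)) = 7/(-110 + N))
S = -60670475/5785486413 (S = -68/6482 + (7/(-110 - 49))/(-11227) = -68*1/6482 + (7/(-159))*(-1/11227) = -34/3241 + (7*(-1/159))*(-1/11227) = -34/3241 - 7/159*(-1/11227) = -34/3241 + 7/1785093 = -60670475/5785486413 ≈ -0.010487)
o(6)*S = -3*6*(-60670475/5785486413) = -18*(-60670475/5785486413) = 364022850/1928495471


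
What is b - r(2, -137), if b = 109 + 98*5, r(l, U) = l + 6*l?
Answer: 585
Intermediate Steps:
r(l, U) = 7*l
b = 599 (b = 109 + 490 = 599)
b - r(2, -137) = 599 - 7*2 = 599 - 1*14 = 599 - 14 = 585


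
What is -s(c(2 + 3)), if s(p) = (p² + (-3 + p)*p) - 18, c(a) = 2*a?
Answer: -152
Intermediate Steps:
s(p) = -18 + p² + p*(-3 + p) (s(p) = (p² + p*(-3 + p)) - 18 = -18 + p² + p*(-3 + p))
-s(c(2 + 3)) = -(-18 - 6*(2 + 3) + 2*(2*(2 + 3))²) = -(-18 - 6*5 + 2*(2*5)²) = -(-18 - 3*10 + 2*10²) = -(-18 - 30 + 2*100) = -(-18 - 30 + 200) = -1*152 = -152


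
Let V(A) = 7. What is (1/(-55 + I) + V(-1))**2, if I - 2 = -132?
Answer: 1674436/34225 ≈ 48.924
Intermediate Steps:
I = -130 (I = 2 - 132 = -130)
(1/(-55 + I) + V(-1))**2 = (1/(-55 - 130) + 7)**2 = (1/(-185) + 7)**2 = (-1/185 + 7)**2 = (1294/185)**2 = 1674436/34225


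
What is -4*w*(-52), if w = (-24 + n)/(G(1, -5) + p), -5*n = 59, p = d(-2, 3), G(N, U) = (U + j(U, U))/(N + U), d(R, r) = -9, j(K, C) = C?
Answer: 5728/5 ≈ 1145.6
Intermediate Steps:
G(N, U) = 2*U/(N + U) (G(N, U) = (U + U)/(N + U) = (2*U)/(N + U) = 2*U/(N + U))
p = -9
n = -59/5 (n = -1/5*59 = -59/5 ≈ -11.800)
w = 358/65 (w = (-24 - 59/5)/(2*(-5)/(1 - 5) - 9) = -179/(5*(2*(-5)/(-4) - 9)) = -179/(5*(2*(-5)*(-1/4) - 9)) = -179/(5*(5/2 - 9)) = -179/(5*(-13/2)) = -179/5*(-2/13) = 358/65 ≈ 5.5077)
-4*w*(-52) = -4*358/65*(-52) = -1432/65*(-52) = 5728/5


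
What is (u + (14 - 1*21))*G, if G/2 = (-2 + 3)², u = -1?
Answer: -16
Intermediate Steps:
G = 2 (G = 2*(-2 + 3)² = 2*1² = 2*1 = 2)
(u + (14 - 1*21))*G = (-1 + (14 - 1*21))*2 = (-1 + (14 - 21))*2 = (-1 - 7)*2 = -8*2 = -16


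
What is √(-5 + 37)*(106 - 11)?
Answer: 380*√2 ≈ 537.40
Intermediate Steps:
√(-5 + 37)*(106 - 11) = √32*95 = (4*√2)*95 = 380*√2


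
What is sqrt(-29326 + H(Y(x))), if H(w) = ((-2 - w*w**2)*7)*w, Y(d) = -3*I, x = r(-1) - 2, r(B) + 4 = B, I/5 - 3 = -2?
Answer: I*sqrt(383491) ≈ 619.27*I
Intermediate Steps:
I = 5 (I = 15 + 5*(-2) = 15 - 10 = 5)
r(B) = -4 + B
x = -7 (x = (-4 - 1) - 2 = -5 - 2 = -7)
Y(d) = -15 (Y(d) = -3*5 = -15)
H(w) = w*(-14 - 7*w**3) (H(w) = ((-2 - w**3)*7)*w = (-14 - 7*w**3)*w = w*(-14 - 7*w**3))
sqrt(-29326 + H(Y(x))) = sqrt(-29326 - 7*(-15)*(2 + (-15)**3)) = sqrt(-29326 - 7*(-15)*(2 - 3375)) = sqrt(-29326 - 7*(-15)*(-3373)) = sqrt(-29326 - 354165) = sqrt(-383491) = I*sqrt(383491)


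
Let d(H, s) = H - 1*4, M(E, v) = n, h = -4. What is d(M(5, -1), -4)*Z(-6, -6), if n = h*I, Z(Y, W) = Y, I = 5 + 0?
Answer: 144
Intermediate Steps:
I = 5
n = -20 (n = -4*5 = -20)
M(E, v) = -20
d(H, s) = -4 + H (d(H, s) = H - 4 = -4 + H)
d(M(5, -1), -4)*Z(-6, -6) = (-4 - 20)*(-6) = -24*(-6) = 144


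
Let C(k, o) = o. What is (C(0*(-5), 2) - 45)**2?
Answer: 1849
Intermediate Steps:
(C(0*(-5), 2) - 45)**2 = (2 - 45)**2 = (-43)**2 = 1849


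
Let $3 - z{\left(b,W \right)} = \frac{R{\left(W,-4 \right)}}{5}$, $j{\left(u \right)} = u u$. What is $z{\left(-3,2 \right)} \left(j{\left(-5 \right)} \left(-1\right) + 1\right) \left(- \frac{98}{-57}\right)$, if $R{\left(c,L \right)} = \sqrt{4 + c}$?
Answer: $- \frac{2352}{19} + \frac{784 \sqrt{6}}{95} \approx -103.57$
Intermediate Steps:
$j{\left(u \right)} = u^{2}$
$z{\left(b,W \right)} = 3 - \frac{\sqrt{4 + W}}{5}$
$z{\left(-3,2 \right)} \left(j{\left(-5 \right)} \left(-1\right) + 1\right) \left(- \frac{98}{-57}\right) = \left(3 - \frac{\sqrt{4 + 2}}{5}\right) \left(\left(-5\right)^{2} \left(-1\right) + 1\right) \left(- \frac{98}{-57}\right) = \left(3 - \frac{\sqrt{6}}{5}\right) \left(25 \left(-1\right) + 1\right) \left(\left(-98\right) \left(- \frac{1}{57}\right)\right) = \left(3 - \frac{\sqrt{6}}{5}\right) \left(-25 + 1\right) \frac{98}{57} = \left(3 - \frac{\sqrt{6}}{5}\right) \left(-24\right) \frac{98}{57} = \left(-72 + \frac{24 \sqrt{6}}{5}\right) \frac{98}{57} = - \frac{2352}{19} + \frac{784 \sqrt{6}}{95}$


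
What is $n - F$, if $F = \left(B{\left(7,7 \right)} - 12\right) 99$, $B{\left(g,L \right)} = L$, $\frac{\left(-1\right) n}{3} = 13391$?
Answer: $-39678$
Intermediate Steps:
$n = -40173$ ($n = \left(-3\right) 13391 = -40173$)
$F = -495$ ($F = \left(7 - 12\right) 99 = \left(-5\right) 99 = -495$)
$n - F = -40173 - -495 = -40173 + 495 = -39678$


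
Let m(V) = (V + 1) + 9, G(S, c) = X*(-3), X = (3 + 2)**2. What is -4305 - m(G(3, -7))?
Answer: -4240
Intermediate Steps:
X = 25 (X = 5**2 = 25)
G(S, c) = -75 (G(S, c) = 25*(-3) = -75)
m(V) = 10 + V (m(V) = (1 + V) + 9 = 10 + V)
-4305 - m(G(3, -7)) = -4305 - (10 - 75) = -4305 - 1*(-65) = -4305 + 65 = -4240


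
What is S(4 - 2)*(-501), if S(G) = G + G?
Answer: -2004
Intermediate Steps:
S(G) = 2*G
S(4 - 2)*(-501) = (2*(4 - 2))*(-501) = (2*2)*(-501) = 4*(-501) = -2004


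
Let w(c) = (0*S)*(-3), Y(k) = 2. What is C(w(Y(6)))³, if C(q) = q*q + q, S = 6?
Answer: 0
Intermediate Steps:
w(c) = 0 (w(c) = (0*6)*(-3) = 0*(-3) = 0)
C(q) = q + q² (C(q) = q² + q = q + q²)
C(w(Y(6)))³ = (0*(1 + 0))³ = (0*1)³ = 0³ = 0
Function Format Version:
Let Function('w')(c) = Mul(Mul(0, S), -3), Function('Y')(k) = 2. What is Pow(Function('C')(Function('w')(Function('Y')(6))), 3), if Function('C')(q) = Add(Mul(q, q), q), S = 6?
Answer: 0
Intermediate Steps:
Function('w')(c) = 0 (Function('w')(c) = Mul(Mul(0, 6), -3) = Mul(0, -3) = 0)
Function('C')(q) = Add(q, Pow(q, 2)) (Function('C')(q) = Add(Pow(q, 2), q) = Add(q, Pow(q, 2)))
Pow(Function('C')(Function('w')(Function('Y')(6))), 3) = Pow(Mul(0, Add(1, 0)), 3) = Pow(Mul(0, 1), 3) = Pow(0, 3) = 0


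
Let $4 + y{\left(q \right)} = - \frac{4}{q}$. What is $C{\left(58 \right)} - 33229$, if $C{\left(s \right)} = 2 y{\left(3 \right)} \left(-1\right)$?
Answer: $- \frac{99655}{3} \approx -33218.0$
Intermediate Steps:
$y{\left(q \right)} = -4 - \frac{4}{q}$
$C{\left(s \right)} = \frac{32}{3}$ ($C{\left(s \right)} = 2 \left(-4 - \frac{4}{3}\right) \left(-1\right) = 2 \left(- \frac{16}{3}\right) \left(-1\right) = \left(- \frac{32}{3}\right) \left(-1\right) = \frac{32}{3}$)
$C{\left(58 \right)} - 33229 = \frac{32}{3} - 33229 = - \frac{99655}{3}$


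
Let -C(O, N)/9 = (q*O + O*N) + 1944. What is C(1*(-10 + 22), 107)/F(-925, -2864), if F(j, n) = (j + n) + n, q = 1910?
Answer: 235332/6653 ≈ 35.372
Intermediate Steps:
F(j, n) = j + 2*n
C(O, N) = -17496 - 17190*O - 9*N*O (C(O, N) = -9*((1910*O + O*N) + 1944) = -9*((1910*O + N*O) + 1944) = -9*(1944 + 1910*O + N*O) = -17496 - 17190*O - 9*N*O)
C(1*(-10 + 22), 107)/F(-925, -2864) = (-17496 - 17190*(-10 + 22) - 9*107*1*(-10 + 22))/(-925 + 2*(-2864)) = (-17496 - 17190*12 - 9*107*1*12)/(-925 - 5728) = (-17496 - 17190*12 - 9*107*12)/(-6653) = (-17496 - 206280 - 11556)*(-1/6653) = -235332*(-1/6653) = 235332/6653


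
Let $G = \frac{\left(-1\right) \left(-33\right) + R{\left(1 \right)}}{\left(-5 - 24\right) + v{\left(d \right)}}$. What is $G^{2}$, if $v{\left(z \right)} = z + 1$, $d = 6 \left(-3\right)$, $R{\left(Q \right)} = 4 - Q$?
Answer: $\frac{324}{529} \approx 0.61248$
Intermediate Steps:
$d = -18$
$v{\left(z \right)} = 1 + z$
$G = - \frac{18}{23}$ ($G = \frac{\left(-1\right) \left(-33\right) + \left(4 - 1\right)}{\left(-5 - 24\right) + \left(1 - 18\right)} = \frac{33 + \left(4 - 1\right)}{-29 - 17} = \frac{33 + 3}{-46} = 36 \left(- \frac{1}{46}\right) = - \frac{18}{23} \approx -0.78261$)
$G^{2} = \left(- \frac{18}{23}\right)^{2} = \frac{324}{529}$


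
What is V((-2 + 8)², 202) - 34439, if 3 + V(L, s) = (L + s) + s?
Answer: -34002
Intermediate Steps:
V(L, s) = -3 + L + 2*s (V(L, s) = -3 + ((L + s) + s) = -3 + (L + 2*s) = -3 + L + 2*s)
V((-2 + 8)², 202) - 34439 = (-3 + (-2 + 8)² + 2*202) - 34439 = (-3 + 6² + 404) - 34439 = (-3 + 36 + 404) - 34439 = 437 - 34439 = -34002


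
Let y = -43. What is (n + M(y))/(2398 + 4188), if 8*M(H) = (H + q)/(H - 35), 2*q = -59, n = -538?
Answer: -671279/8219328 ≈ -0.081671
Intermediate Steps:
q = -59/2 (q = (½)*(-59) = -59/2 ≈ -29.500)
M(H) = (-59/2 + H)/(8*(-35 + H)) (M(H) = ((H - 59/2)/(H - 35))/8 = ((-59/2 + H)/(-35 + H))/8 = (-59/2 + H)/(8*(-35 + H)))
(n + M(y))/(2398 + 4188) = (-538 + (-59 + 2*(-43))/(16*(-35 - 43)))/(2398 + 4188) = (-538 + (1/16)*(-59 - 86)/(-78))/6586 = (-538 + (1/16)*(-1/78)*(-145))*(1/6586) = (-538 + 145/1248)*(1/6586) = -671279/1248*1/6586 = -671279/8219328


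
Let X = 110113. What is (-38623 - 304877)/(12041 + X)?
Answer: -57250/20359 ≈ -2.8120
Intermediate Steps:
(-38623 - 304877)/(12041 + X) = (-38623 - 304877)/(12041 + 110113) = -343500/122154 = -343500*1/122154 = -57250/20359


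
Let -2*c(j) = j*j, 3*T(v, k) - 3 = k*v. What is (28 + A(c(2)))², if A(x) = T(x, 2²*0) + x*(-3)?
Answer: 1225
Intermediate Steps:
T(v, k) = 1 + k*v/3 (T(v, k) = 1 + (k*v)/3 = 1 + k*v/3)
c(j) = -j²/2 (c(j) = -j*j/2 = -j²/2)
A(x) = 1 - 3*x (A(x) = (1 + (2²*0)*x/3) + x*(-3) = (1 + (4*0)*x/3) - 3*x = (1 + (⅓)*0*x) - 3*x = (1 + 0) - 3*x = 1 - 3*x)
(28 + A(c(2)))² = (28 + (1 - (-3)*2²/2))² = (28 + (1 - (-3)*4/2))² = (28 + (1 - 3*(-2)))² = (28 + (1 + 6))² = (28 + 7)² = 35² = 1225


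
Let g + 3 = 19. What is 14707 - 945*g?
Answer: -413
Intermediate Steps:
g = 16 (g = -3 + 19 = 16)
14707 - 945*g = 14707 - 945*16 = 14707 - 1*15120 = 14707 - 15120 = -413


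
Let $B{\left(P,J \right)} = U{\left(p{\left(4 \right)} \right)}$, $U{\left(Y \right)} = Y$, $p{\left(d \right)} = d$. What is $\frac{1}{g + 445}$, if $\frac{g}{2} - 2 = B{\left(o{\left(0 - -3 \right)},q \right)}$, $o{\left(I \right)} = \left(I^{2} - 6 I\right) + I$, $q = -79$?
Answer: $\frac{1}{457} \approx 0.0021882$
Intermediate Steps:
$o{\left(I \right)} = I^{2} - 5 I$
$B{\left(P,J \right)} = 4$
$g = 12$ ($g = 4 + 2 \cdot 4 = 4 + 8 = 12$)
$\frac{1}{g + 445} = \frac{1}{12 + 445} = \frac{1}{457}$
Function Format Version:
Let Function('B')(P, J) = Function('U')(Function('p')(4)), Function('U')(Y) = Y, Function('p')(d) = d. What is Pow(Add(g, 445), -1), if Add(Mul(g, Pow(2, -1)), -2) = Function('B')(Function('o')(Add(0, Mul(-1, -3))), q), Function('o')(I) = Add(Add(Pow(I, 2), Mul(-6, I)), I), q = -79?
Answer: Rational(1, 457) ≈ 0.0021882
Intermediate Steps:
Function('o')(I) = Add(Pow(I, 2), Mul(-5, I))
Function('B')(P, J) = 4
g = 12 (g = Add(4, Mul(2, 4)) = Add(4, 8) = 12)
Pow(Add(g, 445), -1) = Pow(Add(12, 445), -1) = Pow(457, -1) = Rational(1, 457)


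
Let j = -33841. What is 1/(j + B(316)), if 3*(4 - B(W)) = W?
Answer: -3/101827 ≈ -2.9462e-5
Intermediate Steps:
B(W) = 4 - W/3
1/(j + B(316)) = 1/(-33841 + (4 - ⅓*316)) = 1/(-33841 + (4 - 316/3)) = 1/(-33841 - 304/3) = 1/(-101827/3) = -3/101827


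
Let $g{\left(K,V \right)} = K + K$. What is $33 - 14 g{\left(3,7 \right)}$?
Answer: $-51$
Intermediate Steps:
$g{\left(K,V \right)} = 2 K$
$33 - 14 g{\left(3,7 \right)} = 33 - 14 \cdot 2 \cdot 3 = 33 - 84 = -51$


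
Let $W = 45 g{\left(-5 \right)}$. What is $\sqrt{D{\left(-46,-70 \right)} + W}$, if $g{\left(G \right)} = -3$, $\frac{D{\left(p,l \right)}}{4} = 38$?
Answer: $\sqrt{17} \approx 4.1231$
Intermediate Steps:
$D{\left(p,l \right)} = 152$ ($D{\left(p,l \right)} = 4 \cdot 38 = 152$)
$W = -135$ ($W = 45 \left(-3\right) = -135$)
$\sqrt{D{\left(-46,-70 \right)} + W} = \sqrt{152 - 135} = \sqrt{17}$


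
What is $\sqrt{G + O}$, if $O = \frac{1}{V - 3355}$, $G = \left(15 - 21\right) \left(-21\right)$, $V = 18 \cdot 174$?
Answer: $\frac{\sqrt{6265631}}{223} \approx 11.225$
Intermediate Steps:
$V = 3132$
$G = 126$ ($G = \left(-6\right) \left(-21\right) = 126$)
$O = - \frac{1}{223}$ ($O = \frac{1}{3132 - 3355} = \frac{1}{-223} = - \frac{1}{223} \approx -0.0044843$)
$\sqrt{G + O} = \sqrt{126 - \frac{1}{223}} = \sqrt{\frac{28097}{223}} = \frac{\sqrt{6265631}}{223}$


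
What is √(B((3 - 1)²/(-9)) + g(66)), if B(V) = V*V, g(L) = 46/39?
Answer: 5*√754/117 ≈ 1.1735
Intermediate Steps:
g(L) = 46/39 (g(L) = 46*(1/39) = 46/39)
B(V) = V²
√(B((3 - 1)²/(-9)) + g(66)) = √(((3 - 1)²/(-9))² + 46/39) = √((2²*(-⅑))² + 46/39) = √((4*(-⅑))² + 46/39) = √((-4/9)² + 46/39) = √(16/81 + 46/39) = √(1450/1053) = 5*√754/117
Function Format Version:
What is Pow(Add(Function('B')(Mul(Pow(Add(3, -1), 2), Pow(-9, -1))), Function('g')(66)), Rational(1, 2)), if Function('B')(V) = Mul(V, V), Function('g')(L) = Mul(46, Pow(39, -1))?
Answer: Mul(Rational(5, 117), Pow(754, Rational(1, 2))) ≈ 1.1735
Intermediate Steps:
Function('g')(L) = Rational(46, 39) (Function('g')(L) = Mul(46, Rational(1, 39)) = Rational(46, 39))
Function('B')(V) = Pow(V, 2)
Pow(Add(Function('B')(Mul(Pow(Add(3, -1), 2), Pow(-9, -1))), Function('g')(66)), Rational(1, 2)) = Pow(Add(Pow(Mul(Pow(Add(3, -1), 2), Pow(-9, -1)), 2), Rational(46, 39)), Rational(1, 2)) = Pow(Add(Pow(Mul(Pow(2, 2), Rational(-1, 9)), 2), Rational(46, 39)), Rational(1, 2)) = Pow(Add(Pow(Mul(4, Rational(-1, 9)), 2), Rational(46, 39)), Rational(1, 2)) = Pow(Add(Pow(Rational(-4, 9), 2), Rational(46, 39)), Rational(1, 2)) = Pow(Add(Rational(16, 81), Rational(46, 39)), Rational(1, 2)) = Pow(Rational(1450, 1053), Rational(1, 2)) = Mul(Rational(5, 117), Pow(754, Rational(1, 2)))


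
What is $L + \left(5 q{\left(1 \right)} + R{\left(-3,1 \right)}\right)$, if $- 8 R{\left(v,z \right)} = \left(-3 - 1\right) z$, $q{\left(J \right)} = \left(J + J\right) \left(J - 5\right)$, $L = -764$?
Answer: $- \frac{1607}{2} \approx -803.5$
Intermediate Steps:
$q{\left(J \right)} = 2 J \left(-5 + J\right)$
$R{\left(v,z \right)} = \frac{z}{2}$ ($R{\left(v,z \right)} = - \frac{\left(-3 - 1\right) z}{8} = - \frac{\left(-4\right) z}{8} = \frac{z}{2}$)
$L + \left(5 q{\left(1 \right)} + R{\left(-3,1 \right)}\right) = -764 + \left(5 \cdot 2 \cdot 1 \left(-5 + 1\right) + \frac{1}{2} \cdot 1\right) = -764 + \left(5 \cdot 2 \cdot 1 \left(-4\right) + \frac{1}{2}\right) = -764 + \left(5 \left(-8\right) + \frac{1}{2}\right) = -764 + \left(-40 + \frac{1}{2}\right) = -764 - \frac{79}{2} = - \frac{1607}{2}$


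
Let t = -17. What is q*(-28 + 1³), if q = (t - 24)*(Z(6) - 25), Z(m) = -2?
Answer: -29889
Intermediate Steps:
q = 1107 (q = (-17 - 24)*(-2 - 25) = -41*(-27) = 1107)
q*(-28 + 1³) = 1107*(-28 + 1³) = 1107*(-28 + 1) = 1107*(-27) = -29889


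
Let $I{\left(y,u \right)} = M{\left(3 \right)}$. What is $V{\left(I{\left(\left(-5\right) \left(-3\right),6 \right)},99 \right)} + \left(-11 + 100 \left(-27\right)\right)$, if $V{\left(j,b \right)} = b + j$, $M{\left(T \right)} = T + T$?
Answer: $-2606$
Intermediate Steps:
$M{\left(T \right)} = 2 T$
$I{\left(y,u \right)} = 6$ ($I{\left(y,u \right)} = 2 \cdot 3 = 6$)
$V{\left(I{\left(\left(-5\right) \left(-3\right),6 \right)},99 \right)} + \left(-11 + 100 \left(-27\right)\right) = \left(99 + 6\right) + \left(-11 + 100 \left(-27\right)\right) = 105 - 2711 = -2606$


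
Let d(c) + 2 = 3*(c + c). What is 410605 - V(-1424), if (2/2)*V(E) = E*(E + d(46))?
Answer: -1226995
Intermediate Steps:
d(c) = -2 + 6*c (d(c) = -2 + 3*(c + c) = -2 + 3*(2*c) = -2 + 6*c)
V(E) = E*(274 + E) (V(E) = E*(E + (-2 + 6*46)) = E*(E + (-2 + 276)) = E*(E + 274) = E*(274 + E))
410605 - V(-1424) = 410605 - (-1424)*(274 - 1424) = 410605 - (-1424)*(-1150) = 410605 - 1*1637600 = 410605 - 1637600 = -1226995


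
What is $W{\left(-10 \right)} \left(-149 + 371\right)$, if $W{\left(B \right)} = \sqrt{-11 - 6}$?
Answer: $222 i \sqrt{17} \approx 915.33 i$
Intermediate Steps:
$W{\left(B \right)} = i \sqrt{17}$ ($W{\left(B \right)} = \sqrt{-17} = i \sqrt{17}$)
$W{\left(-10 \right)} \left(-149 + 371\right) = i \sqrt{17} \left(-149 + 371\right) = i \sqrt{17} \cdot 222 = 222 i \sqrt{17}$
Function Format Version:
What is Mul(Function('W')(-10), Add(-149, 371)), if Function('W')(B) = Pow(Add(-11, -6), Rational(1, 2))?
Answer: Mul(222, I, Pow(17, Rational(1, 2))) ≈ Mul(915.33, I)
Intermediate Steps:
Function('W')(B) = Mul(I, Pow(17, Rational(1, 2))) (Function('W')(B) = Pow(-17, Rational(1, 2)) = Mul(I, Pow(17, Rational(1, 2))))
Mul(Function('W')(-10), Add(-149, 371)) = Mul(Mul(I, Pow(17, Rational(1, 2))), Add(-149, 371)) = Mul(Mul(I, Pow(17, Rational(1, 2))), 222) = Mul(222, I, Pow(17, Rational(1, 2)))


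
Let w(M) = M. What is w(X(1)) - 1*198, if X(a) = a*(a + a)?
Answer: -196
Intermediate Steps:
X(a) = 2*a² (X(a) = a*(2*a) = 2*a²)
w(X(1)) - 1*198 = 2*1² - 1*198 = 2*1 - 198 = 2 - 198 = -196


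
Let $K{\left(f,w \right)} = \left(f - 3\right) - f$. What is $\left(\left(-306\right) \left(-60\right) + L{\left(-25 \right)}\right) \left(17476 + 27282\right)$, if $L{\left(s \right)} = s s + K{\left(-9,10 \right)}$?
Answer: $849596356$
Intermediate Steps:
$K{\left(f,w \right)} = -3$ ($K{\left(f,w \right)} = \left(-3 + f\right) - f = -3$)
$L{\left(s \right)} = -3 + s^{2}$ ($L{\left(s \right)} = s s - 3 = s^{2} - 3 = -3 + s^{2}$)
$\left(\left(-306\right) \left(-60\right) + L{\left(-25 \right)}\right) \left(17476 + 27282\right) = \left(\left(-306\right) \left(-60\right) - \left(3 - \left(-25\right)^{2}\right)\right) \left(17476 + 27282\right) = \left(18360 + \left(-3 + 625\right)\right) 44758 = \left(18360 + 622\right) 44758 = 18982 \cdot 44758 = 849596356$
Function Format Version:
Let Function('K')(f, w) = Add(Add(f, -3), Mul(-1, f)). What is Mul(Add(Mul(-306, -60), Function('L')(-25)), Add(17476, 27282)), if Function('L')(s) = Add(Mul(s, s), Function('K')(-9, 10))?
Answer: 849596356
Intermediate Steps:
Function('K')(f, w) = -3 (Function('K')(f, w) = Add(Add(-3, f), Mul(-1, f)) = -3)
Function('L')(s) = Add(-3, Pow(s, 2)) (Function('L')(s) = Add(Mul(s, s), -3) = Add(Pow(s, 2), -3) = Add(-3, Pow(s, 2)))
Mul(Add(Mul(-306, -60), Function('L')(-25)), Add(17476, 27282)) = Mul(Add(Mul(-306, -60), Add(-3, Pow(-25, 2))), Add(17476, 27282)) = Mul(Add(18360, Add(-3, 625)), 44758) = Mul(Add(18360, 622), 44758) = Mul(18982, 44758) = 849596356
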